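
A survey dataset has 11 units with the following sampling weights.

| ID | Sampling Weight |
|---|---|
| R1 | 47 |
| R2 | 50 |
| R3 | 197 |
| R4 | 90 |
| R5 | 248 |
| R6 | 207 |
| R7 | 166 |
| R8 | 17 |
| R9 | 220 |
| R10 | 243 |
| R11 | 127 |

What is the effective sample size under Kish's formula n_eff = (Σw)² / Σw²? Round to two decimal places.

8.45

Σ wᵢ = 47 + 50 + 197 + 90 + 248 + 207 + 166 + 17 + 220 + 243 + 127 = 1612
Σ wᵢ² = 307394
n_eff = 1612² / 307394 = 2598544 / 307394 = 8.4534636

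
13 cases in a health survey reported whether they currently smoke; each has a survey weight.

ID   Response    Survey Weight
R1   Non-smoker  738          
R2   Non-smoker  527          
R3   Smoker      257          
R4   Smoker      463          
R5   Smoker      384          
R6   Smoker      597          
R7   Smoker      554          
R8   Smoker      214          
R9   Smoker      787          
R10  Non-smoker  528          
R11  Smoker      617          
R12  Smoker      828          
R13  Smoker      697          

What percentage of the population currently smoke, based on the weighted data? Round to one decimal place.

Sum of weights for 'Smoker' = 257 + 463 + 384 + 597 + 554 + 214 + 787 + 617 + 828 + 697 = 5398
Total weight = 7191
Weighted proportion = 5398 / 7191 = 0.75066055 → 75.066055%

75.1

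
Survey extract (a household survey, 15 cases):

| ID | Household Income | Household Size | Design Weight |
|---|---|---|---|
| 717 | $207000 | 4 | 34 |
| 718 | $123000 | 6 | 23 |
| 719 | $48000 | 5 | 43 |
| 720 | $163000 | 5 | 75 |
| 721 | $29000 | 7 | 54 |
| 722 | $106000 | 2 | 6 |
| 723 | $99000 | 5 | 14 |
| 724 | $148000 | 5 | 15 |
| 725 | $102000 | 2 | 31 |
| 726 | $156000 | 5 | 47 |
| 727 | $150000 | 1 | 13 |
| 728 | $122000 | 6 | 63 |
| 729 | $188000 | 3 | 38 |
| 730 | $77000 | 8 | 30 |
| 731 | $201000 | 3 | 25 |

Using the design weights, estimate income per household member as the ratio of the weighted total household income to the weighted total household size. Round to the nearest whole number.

Σ wᵢ·y = 64573000
Σ wᵢ·x = 2516
Ratio = 64573000 / 2516 = 25664.944

25665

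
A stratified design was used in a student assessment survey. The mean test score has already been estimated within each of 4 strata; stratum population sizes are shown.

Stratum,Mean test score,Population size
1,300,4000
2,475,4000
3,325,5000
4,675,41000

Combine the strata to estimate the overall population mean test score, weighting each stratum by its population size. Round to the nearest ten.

Σ Nₕ·x̄ₕ = 300×4000 + 475×4000 + 325×5000 + 675×41000
  = 1200000 + 1900000 + 1625000 + 27675000 = 32400000
Σ Nₕ = 4000 + 4000 + 5000 + 41000 = 54000
Overall mean = 32400000 / 54000 = 600

600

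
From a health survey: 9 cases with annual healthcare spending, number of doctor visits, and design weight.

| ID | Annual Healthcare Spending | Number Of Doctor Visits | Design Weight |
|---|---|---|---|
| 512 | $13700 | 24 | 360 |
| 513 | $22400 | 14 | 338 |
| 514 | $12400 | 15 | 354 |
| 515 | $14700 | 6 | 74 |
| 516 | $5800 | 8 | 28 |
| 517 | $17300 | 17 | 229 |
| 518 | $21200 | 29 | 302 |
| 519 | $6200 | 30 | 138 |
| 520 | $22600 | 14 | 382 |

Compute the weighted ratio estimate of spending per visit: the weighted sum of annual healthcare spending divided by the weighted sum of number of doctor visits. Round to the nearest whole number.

Σ wᵢ·y = 13700×360 + 22400×338 + 12400×354 + 14700×74 + 5800×28 + 17300×229 + 21200×302 + 6200×138 + 22600×382
  = 4932000 + 7571200 + 4389600 + 1087800 + 162400 + 3961700 + 6402400 + 855600 + 8633200 = 37995900
Σ wᵢ·x = 24×360 + 14×338 + 15×354 + 6×74 + 8×28 + 17×229 + 29×302 + 30×138 + 14×382
  = 41489
Ratio = 37995900 / 41489 = 915.8066

916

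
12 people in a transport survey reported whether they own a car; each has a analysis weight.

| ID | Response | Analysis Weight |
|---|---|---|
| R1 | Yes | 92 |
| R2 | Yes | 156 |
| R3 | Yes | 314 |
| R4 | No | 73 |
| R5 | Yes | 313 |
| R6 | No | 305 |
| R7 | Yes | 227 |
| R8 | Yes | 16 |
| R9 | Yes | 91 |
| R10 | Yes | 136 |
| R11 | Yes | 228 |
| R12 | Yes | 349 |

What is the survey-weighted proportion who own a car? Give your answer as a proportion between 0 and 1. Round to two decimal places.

0.84

Sum of weights for 'Yes' = 92 + 156 + 314 + 313 + 227 + 16 + 91 + 136 + 228 + 349 = 1922
Total weight = 2300
Weighted proportion = 1922 / 2300 = 0.83565217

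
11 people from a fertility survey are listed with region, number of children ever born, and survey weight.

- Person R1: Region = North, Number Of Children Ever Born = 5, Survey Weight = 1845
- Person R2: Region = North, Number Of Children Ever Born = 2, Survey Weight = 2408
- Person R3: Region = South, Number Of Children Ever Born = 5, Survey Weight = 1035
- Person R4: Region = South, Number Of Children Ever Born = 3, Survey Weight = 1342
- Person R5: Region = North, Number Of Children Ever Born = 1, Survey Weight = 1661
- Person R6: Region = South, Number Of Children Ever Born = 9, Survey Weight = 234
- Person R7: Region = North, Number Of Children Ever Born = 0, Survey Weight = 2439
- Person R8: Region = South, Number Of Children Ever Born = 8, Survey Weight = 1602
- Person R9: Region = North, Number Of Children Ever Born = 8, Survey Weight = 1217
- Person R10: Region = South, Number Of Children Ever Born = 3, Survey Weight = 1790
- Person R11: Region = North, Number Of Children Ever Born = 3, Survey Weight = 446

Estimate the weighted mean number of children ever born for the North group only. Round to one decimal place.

2.7

North rows: R1, R2, R5, R7, R9, R11
Weighted sum = 5×1845 + 2×2408 + 1×1661 + 0×2439 + 8×1217 + 3×446
  = 26776
Sum of weights = 1845 + 2408 + 1661 + 2439 + 1217 + 446 = 10016
Weighted mean = 26776 / 10016 = 2.6733227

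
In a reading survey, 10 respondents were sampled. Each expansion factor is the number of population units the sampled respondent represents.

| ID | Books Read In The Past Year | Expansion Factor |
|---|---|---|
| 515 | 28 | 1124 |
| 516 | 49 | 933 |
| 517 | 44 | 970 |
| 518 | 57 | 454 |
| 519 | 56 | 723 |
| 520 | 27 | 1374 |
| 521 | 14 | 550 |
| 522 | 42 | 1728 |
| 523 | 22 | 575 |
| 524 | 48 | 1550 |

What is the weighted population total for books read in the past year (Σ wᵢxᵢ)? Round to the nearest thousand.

391000

Weighted total = 28×1124 + 49×933 + 44×970 + 57×454 + 56×723 + 27×1374 + 14×550 + 42×1728 + 22×575 + 48×1550
  = 390659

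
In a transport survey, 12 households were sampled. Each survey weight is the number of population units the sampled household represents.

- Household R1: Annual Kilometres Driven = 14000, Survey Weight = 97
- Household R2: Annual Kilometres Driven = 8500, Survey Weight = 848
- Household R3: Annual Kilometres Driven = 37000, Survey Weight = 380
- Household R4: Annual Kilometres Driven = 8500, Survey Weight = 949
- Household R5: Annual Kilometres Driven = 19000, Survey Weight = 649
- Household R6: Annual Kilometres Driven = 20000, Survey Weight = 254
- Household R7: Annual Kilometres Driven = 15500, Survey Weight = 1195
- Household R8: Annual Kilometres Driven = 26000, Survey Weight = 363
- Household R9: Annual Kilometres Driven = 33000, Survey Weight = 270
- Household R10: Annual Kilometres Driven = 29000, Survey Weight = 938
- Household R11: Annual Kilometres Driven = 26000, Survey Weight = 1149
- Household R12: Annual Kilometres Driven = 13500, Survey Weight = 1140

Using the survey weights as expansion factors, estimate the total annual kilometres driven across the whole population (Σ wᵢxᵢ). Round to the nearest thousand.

Weighted total = 14000×97 + 8500×848 + 37000×380 + 8500×949 + 19000×649 + 20000×254 + 15500×1195 + 26000×363 + 33000×270 + 29000×938 + 26000×1149 + 13500×1140
  = 1358000 + 7208000 + 14060000 + 8066500 + 12331000 + 5080000 + 18522500 + 9438000 + 8910000 + 27202000 + 29874000 + 15390000 = 157440000

157440000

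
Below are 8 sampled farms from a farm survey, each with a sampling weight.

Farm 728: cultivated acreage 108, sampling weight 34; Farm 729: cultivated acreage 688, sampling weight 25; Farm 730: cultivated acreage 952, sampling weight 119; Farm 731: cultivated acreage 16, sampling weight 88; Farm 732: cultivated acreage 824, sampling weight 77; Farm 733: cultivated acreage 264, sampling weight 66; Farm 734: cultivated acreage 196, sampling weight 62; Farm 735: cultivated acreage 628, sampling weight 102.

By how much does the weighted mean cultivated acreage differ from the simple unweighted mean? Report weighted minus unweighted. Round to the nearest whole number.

Unweighted sum = 108 + 688 + 952 + 16 + 824 + 264 + 196 + 628 = 3676
Unweighted mean = 3676 / 8 = 459.5
Weighted sum = 108×34 + 688×25 + 952×119 + 16×88 + 824×77 + 264×66 + 196×62 + 628×102
  = 3672 + 17200 + 113288 + 1408 + 63448 + 17424 + 12152 + 64056 = 292648
Sum of weights = 573
Weighted mean = 292648 / 573 = 510.72949
Difference (weighted minus unweighted) = 51.229494

51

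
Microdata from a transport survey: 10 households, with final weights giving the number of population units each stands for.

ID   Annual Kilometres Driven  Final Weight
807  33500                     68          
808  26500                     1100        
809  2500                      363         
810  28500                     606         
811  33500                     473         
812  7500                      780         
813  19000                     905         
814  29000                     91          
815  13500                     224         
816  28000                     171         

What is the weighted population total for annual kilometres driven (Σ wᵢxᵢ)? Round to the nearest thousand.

Weighted total = 33500×68 + 26500×1100 + 2500×363 + 28500×606 + 33500×473 + 7500×780 + 19000×905 + 29000×91 + 13500×224 + 28000×171
  = 2278000 + 29150000 + 907500 + 17271000 + 15845500 + 5850000 + 17195000 + 2639000 + 3024000 + 4788000 = 98948000

98948000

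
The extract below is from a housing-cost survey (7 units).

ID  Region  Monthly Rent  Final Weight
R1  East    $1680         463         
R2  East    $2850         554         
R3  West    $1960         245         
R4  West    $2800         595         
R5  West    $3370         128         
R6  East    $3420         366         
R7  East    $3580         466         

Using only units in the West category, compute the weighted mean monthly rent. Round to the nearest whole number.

2663

West rows: R3, R4, R5
Weighted sum = 1960×245 + 2800×595 + 3370×128
  = 480200 + 1666000 + 431360 = 2577560
Sum of weights = 245 + 595 + 128 = 968
Weighted mean = 2577560 / 968 = 2662.7686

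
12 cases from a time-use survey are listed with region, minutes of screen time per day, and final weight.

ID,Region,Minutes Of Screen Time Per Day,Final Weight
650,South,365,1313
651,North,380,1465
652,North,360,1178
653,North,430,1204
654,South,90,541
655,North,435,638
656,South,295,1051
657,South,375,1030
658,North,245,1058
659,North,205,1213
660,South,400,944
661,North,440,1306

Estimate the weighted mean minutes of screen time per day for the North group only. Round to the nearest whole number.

North rows: 651, 652, 653, 655, 658, 659, 661
Weighted sum = 380×1465 + 360×1178 + 430×1204 + 435×638 + 245×1058 + 205×1213 + 440×1306
  = 2858545
Sum of weights = 1465 + 1178 + 1204 + 638 + 1058 + 1213 + 1306 = 8062
Weighted mean = 2858545 / 8062 = 354.57021

355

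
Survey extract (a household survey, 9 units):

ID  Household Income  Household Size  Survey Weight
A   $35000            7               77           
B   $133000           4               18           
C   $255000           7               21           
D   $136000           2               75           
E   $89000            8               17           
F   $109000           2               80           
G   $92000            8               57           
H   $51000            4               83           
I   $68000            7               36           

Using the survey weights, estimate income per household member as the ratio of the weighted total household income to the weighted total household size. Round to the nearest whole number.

19074

Σ wᵢ·y = 35000×77 + 133000×18 + 255000×21 + 136000×75 + 89000×17 + 109000×80 + 92000×57 + 51000×83 + 68000×36
  = 2695000 + 2394000 + 5355000 + 10200000 + 1513000 + 8720000 + 5244000 + 4233000 + 2448000 = 42802000
Σ wᵢ·x = 7×77 + 4×18 + 7×21 + 2×75 + 8×17 + 2×80 + 8×57 + 4×83 + 7×36
  = 539 + 72 + 147 + 150 + 136 + 160 + 456 + 332 + 252 = 2244
Ratio = 42802000 / 2244 = 19073.975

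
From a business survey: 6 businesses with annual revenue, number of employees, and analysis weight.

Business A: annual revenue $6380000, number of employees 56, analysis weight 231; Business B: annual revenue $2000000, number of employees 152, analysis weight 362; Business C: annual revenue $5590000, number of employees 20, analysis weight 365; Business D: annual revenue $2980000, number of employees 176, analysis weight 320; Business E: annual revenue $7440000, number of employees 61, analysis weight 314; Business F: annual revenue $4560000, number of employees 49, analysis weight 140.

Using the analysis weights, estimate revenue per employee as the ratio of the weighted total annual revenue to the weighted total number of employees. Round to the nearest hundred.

51800

Σ wᵢ·y = 6380000×231 + 2000000×362 + 5590000×365 + 2980000×320 + 7440000×314 + 4560000×140
  = 1473780000 + 724000000 + 2040350000 + 953600000 + 2336160000 + 638400000 = 8166290000
Σ wᵢ·x = 56×231 + 152×362 + 20×365 + 176×320 + 61×314 + 49×140
  = 12936 + 55024 + 7300 + 56320 + 19154 + 6860 = 157594
Ratio = 8166290000 / 157594 = 51818.534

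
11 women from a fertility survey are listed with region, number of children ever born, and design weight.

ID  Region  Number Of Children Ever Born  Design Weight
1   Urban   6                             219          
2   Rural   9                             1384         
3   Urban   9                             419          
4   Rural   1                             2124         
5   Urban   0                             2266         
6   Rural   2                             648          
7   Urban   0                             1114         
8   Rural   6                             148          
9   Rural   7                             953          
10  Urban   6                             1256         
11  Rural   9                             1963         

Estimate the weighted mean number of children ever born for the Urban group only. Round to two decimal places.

2.39

Urban rows: 1, 3, 5, 7, 10
Weighted sum = 6×219 + 9×419 + 0×2266 + 0×1114 + 6×1256
  = 12621
Sum of weights = 219 + 419 + 2266 + 1114 + 1256 = 5274
Weighted mean = 12621 / 5274 = 2.3930603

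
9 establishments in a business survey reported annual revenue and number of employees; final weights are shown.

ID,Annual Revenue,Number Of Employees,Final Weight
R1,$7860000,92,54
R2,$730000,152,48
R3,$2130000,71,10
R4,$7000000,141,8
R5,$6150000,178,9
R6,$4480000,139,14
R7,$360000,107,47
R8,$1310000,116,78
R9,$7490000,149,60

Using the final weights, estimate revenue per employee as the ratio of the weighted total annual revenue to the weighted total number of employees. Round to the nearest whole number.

Σ wᵢ·y = 7860000×54 + 730000×48 + 2130000×10 + 7000000×8 + 6150000×9 + 4480000×14 + 360000×47 + 1310000×78 + 7490000×60
  = 424440000 + 35040000 + 21300000 + 56000000 + 55350000 + 62720000 + 16920000 + 102180000 + 449400000 = 1223350000
Σ wᵢ·x = 92×54 + 152×48 + 71×10 + 141×8 + 178×9 + 139×14 + 107×47 + 116×78 + 149×60
  = 40667
Ratio = 1223350000 / 40667 = 30082.13

30082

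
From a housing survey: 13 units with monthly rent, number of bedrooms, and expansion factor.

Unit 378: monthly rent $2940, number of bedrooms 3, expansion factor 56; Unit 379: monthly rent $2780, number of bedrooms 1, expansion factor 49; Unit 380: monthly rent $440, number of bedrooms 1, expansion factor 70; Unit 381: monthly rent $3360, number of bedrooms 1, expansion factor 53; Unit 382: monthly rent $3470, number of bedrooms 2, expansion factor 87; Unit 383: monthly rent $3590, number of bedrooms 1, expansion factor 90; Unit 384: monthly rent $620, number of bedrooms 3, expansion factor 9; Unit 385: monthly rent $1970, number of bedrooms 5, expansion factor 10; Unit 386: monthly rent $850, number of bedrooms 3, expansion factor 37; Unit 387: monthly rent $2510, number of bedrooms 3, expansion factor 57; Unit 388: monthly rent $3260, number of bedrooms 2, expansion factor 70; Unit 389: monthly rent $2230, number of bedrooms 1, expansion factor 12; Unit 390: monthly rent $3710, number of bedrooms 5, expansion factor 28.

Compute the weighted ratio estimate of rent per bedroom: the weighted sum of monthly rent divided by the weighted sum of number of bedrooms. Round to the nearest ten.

Σ wᵢ·y = 1693370
Σ wᵢ·x = 1255
Ratio = 1693370 / 1255 = 1349.2988

1350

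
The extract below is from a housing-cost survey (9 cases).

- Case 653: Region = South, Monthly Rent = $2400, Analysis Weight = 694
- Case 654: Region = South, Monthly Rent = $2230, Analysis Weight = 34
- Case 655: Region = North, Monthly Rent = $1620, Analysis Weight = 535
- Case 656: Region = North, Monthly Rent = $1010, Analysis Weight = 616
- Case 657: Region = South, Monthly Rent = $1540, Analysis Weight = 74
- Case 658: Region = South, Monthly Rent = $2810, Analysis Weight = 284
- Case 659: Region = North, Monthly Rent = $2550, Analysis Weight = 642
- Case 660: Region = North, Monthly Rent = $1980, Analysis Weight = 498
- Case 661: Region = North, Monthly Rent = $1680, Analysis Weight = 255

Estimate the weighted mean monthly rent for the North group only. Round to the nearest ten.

1780

North rows: 655, 656, 659, 660, 661
Weighted sum = 1620×535 + 1010×616 + 2550×642 + 1980×498 + 1680×255
  = 866700 + 622160 + 1637100 + 986040 + 428400 = 4540400
Sum of weights = 535 + 616 + 642 + 498 + 255 = 2546
Weighted mean = 4540400 / 2546 = 1783.3464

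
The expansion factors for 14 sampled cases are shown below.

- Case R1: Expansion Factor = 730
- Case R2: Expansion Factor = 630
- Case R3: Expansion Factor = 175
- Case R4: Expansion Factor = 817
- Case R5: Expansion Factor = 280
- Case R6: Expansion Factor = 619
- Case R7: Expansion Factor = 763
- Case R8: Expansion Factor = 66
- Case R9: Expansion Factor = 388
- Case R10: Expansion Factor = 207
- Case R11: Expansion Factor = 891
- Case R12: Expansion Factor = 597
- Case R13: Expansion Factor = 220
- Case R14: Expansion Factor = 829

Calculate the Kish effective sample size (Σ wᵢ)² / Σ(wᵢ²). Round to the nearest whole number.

Σ wᵢ = 7212
Σ wᵢ² = 4755324
n_eff = 7212² / 4755324 = 52012944 / 4755324 = 10.937834

11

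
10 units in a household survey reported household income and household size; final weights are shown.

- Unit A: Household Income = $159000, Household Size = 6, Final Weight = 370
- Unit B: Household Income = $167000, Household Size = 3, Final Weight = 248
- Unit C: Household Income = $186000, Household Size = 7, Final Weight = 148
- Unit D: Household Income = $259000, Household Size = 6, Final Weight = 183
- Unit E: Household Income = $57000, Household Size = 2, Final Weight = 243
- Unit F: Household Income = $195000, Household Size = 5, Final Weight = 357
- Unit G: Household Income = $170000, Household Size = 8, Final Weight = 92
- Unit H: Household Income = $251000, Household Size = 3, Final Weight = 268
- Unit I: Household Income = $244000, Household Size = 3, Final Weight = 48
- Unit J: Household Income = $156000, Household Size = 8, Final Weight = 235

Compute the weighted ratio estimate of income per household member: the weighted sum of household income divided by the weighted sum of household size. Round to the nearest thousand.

36000

Σ wᵢ·y = 159000×370 + 167000×248 + 186000×148 + 259000×183 + 57000×243 + 195000×357 + 170000×92 + 251000×268 + 244000×48 + 156000×235
  = 58830000 + 41416000 + 27528000 + 47397000 + 13851000 + 69615000 + 15640000 + 67268000 + 11712000 + 36660000 = 389917000
Σ wᵢ·x = 6×370 + 3×248 + 7×148 + 6×183 + 2×243 + 5×357 + 8×92 + 3×268 + 3×48 + 8×235
  = 2220 + 744 + 1036 + 1098 + 486 + 1785 + 736 + 804 + 144 + 1880 = 10933
Ratio = 389917000 / 10933 = 35664.228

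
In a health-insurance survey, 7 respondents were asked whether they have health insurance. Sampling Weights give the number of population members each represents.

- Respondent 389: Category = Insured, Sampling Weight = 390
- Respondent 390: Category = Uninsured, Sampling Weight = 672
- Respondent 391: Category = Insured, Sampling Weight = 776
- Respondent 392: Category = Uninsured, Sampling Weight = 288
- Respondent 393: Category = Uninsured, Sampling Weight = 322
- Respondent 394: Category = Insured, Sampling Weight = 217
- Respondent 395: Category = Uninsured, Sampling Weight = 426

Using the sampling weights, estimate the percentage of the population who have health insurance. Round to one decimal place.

44.7

Sum of weights for 'Insured' = 390 + 776 + 217 = 1383
Total weight = 390 + 672 + 776 + 288 + 322 + 217 + 426 = 3091
Weighted proportion = 1383 / 3091 = 0.44742802 → 44.742802%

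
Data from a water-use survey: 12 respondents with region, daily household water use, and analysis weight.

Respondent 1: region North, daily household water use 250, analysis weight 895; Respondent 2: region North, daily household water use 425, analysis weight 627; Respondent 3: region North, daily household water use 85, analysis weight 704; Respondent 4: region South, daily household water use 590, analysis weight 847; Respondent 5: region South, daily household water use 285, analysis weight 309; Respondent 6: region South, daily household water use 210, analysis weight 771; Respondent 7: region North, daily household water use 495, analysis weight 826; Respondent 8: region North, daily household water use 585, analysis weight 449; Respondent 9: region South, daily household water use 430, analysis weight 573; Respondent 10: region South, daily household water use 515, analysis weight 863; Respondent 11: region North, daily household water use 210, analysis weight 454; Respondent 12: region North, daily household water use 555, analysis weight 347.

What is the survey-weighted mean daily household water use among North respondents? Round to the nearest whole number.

351

North rows: 1, 2, 3, 7, 8, 11, 12
Weighted sum = 250×895 + 425×627 + 85×704 + 495×826 + 585×449 + 210×454 + 555×347
  = 223750 + 266475 + 59840 + 408870 + 262665 + 95340 + 192585 = 1509525
Sum of weights = 4302
Weighted mean = 1509525 / 4302 = 350.88912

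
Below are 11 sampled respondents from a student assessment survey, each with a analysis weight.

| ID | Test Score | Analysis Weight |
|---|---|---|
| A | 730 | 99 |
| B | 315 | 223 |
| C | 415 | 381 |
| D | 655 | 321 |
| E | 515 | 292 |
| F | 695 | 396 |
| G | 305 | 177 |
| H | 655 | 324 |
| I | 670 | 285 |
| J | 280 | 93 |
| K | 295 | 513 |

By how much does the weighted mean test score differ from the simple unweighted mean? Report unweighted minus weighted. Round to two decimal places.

-3.40

Unweighted sum = 730 + 315 + 415 + 655 + 515 + 695 + 305 + 655 + 670 + 280 + 295 = 5530
Unweighted mean = 5530 / 11 = 502.72727
Weighted sum = 730×99 + 315×223 + 415×381 + 655×321 + 515×292 + 695×396 + 305×177 + 655×324 + 670×285 + 280×93 + 295×513
  = 72270 + 70245 + 158115 + 210255 + 150380 + 275220 + 53985 + 212220 + 190950 + 26040 + 151335 = 1571015
Sum of weights = 99 + 223 + 381 + 321 + 292 + 396 + 177 + 324 + 285 + 93 + 513 = 3104
Weighted mean = 1571015 / 3104 = 506.12597
Difference (unweighted minus weighted) = -3.3986938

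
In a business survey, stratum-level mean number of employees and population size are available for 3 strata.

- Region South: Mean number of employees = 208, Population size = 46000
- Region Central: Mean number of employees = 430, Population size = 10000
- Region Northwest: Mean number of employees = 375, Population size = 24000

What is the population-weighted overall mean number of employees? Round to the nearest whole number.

Σ Nₕ·x̄ₕ = 22868000
Σ Nₕ = 46000 + 10000 + 24000 = 80000
Overall mean = 22868000 / 80000 = 285.85

286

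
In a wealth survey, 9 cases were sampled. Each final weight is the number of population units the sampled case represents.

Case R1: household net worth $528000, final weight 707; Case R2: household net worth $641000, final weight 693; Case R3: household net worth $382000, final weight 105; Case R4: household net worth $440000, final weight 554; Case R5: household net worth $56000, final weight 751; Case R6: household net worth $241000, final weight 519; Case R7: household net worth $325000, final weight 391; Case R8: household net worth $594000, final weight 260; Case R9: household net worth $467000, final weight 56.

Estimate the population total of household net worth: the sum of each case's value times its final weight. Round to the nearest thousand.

Weighted total = 528000×707 + 641000×693 + 382000×105 + 440000×554 + 56000×751 + 241000×519 + 325000×391 + 594000×260 + 467000×56
  = 1576181000

1576181000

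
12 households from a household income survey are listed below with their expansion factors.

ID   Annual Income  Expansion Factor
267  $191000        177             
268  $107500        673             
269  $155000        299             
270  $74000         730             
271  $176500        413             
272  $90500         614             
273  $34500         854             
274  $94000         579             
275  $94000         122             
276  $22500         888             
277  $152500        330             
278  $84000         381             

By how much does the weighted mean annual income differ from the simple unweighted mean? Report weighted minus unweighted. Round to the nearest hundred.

Unweighted sum = 191000 + 107500 + 155000 + 74000 + 176500 + 90500 + 34500 + 94000 + 94000 + 22500 + 152500 + 84000 = 1276000
Unweighted mean = 1276000 / 12 = 106333.33
Weighted sum = 191000×177 + 107500×673 + 155000×299 + 74000×730 + 176500×413 + 90500×614 + 34500×854 + 94000×579 + 94000×122 + 22500×888 + 152500×330 + 84000×381
  = 532647000
Sum of weights = 177 + 673 + 299 + 730 + 413 + 614 + 854 + 579 + 122 + 888 + 330 + 381 = 6060
Weighted mean = 532647000 / 6060 = 87895.545
Difference (weighted minus unweighted) = -18437.789

-18400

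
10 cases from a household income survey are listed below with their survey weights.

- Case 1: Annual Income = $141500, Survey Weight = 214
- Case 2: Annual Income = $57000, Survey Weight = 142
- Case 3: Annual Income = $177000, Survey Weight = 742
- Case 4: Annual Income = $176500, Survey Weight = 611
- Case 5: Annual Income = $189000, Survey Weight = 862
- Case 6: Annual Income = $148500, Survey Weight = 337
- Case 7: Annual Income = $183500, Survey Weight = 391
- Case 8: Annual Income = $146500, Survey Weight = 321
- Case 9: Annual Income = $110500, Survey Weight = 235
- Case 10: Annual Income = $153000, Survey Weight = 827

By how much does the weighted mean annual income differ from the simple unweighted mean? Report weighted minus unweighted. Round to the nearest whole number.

14405

Unweighted sum = 141500 + 57000 + 177000 + 176500 + 189000 + 148500 + 183500 + 146500 + 110500 + 153000 = 1483000
Unweighted mean = 1483000 / 10 = 148300
Weighted sum = 141500×214 + 57000×142 + 177000×742 + 176500×611 + 189000×862 + 148500×337 + 183500×391 + 146500×321 + 110500×235 + 153000×827
  = 761786500
Sum of weights = 4682
Weighted mean = 761786500 / 4682 = 162705.36
Difference (weighted minus unweighted) = 14405.361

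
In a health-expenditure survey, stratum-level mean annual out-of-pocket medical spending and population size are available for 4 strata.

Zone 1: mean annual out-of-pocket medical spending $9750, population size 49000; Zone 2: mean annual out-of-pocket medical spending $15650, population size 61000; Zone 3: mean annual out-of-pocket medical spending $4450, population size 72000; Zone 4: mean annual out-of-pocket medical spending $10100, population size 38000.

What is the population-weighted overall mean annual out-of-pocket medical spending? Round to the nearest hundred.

Σ Nₕ·x̄ₕ = 2136600000
Σ Nₕ = 220000
Overall mean = 2136600000 / 220000 = 9711.8182

9700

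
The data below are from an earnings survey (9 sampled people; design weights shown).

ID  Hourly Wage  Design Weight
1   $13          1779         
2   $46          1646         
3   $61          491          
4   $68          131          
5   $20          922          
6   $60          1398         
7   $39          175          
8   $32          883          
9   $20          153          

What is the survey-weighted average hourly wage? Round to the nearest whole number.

Weighted sum = 13×1779 + 46×1646 + 61×491 + 68×131 + 20×922 + 60×1398 + 39×175 + 32×883 + 20×153
  = 23127 + 75716 + 29951 + 8908 + 18440 + 83880 + 6825 + 28256 + 3060 = 278163
Sum of weights = 1779 + 1646 + 491 + 131 + 922 + 1398 + 175 + 883 + 153 = 7578
Weighted mean = 278163 / 7578 = 36.706651

37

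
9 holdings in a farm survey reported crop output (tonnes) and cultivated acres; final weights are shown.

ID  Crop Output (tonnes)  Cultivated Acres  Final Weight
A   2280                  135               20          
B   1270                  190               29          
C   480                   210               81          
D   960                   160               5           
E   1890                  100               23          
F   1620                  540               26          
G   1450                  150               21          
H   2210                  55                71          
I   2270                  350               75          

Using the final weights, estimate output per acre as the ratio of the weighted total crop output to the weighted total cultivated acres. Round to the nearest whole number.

Σ wᵢ·y = 2280×20 + 1270×29 + 480×81 + 960×5 + 1890×23 + 1620×26 + 1450×21 + 2210×71 + 2270×75
  = 45600 + 36830 + 38880 + 4800 + 43470 + 42120 + 30450 + 156910 + 170250 = 569310
Σ wᵢ·x = 135×20 + 190×29 + 210×81 + 160×5 + 100×23 + 540×26 + 150×21 + 55×71 + 350×75
  = 75665
Ratio = 569310 / 75665 = 7.5240864

8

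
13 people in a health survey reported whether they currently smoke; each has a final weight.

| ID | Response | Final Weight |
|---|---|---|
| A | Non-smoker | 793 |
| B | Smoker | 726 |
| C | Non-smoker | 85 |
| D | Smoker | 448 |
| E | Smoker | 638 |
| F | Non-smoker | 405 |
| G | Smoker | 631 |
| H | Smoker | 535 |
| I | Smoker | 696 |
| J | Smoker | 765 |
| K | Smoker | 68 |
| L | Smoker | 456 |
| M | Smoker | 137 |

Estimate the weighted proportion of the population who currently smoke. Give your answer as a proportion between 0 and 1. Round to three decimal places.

Sum of weights for 'Smoker' = 726 + 448 + 638 + 631 + 535 + 696 + 765 + 68 + 456 + 137 = 5100
Total weight = 6383
Weighted proportion = 5100 / 6383 = 0.79899734

0.799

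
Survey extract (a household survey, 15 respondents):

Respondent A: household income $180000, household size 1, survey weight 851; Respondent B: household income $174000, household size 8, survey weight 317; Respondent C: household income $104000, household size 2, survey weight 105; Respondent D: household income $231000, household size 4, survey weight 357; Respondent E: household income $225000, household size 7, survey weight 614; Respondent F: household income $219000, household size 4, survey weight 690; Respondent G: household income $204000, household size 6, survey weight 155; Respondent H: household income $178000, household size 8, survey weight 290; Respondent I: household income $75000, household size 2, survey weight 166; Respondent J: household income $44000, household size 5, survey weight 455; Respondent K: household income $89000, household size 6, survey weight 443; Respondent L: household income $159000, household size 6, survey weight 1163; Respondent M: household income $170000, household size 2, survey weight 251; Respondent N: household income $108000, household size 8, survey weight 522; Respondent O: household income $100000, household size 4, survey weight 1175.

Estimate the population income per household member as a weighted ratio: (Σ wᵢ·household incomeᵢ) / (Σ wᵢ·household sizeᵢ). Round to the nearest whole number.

31054

Σ wᵢ·y = 1147585000
Σ wᵢ·x = 36954
Ratio = 1147585000 / 36954 = 31054.419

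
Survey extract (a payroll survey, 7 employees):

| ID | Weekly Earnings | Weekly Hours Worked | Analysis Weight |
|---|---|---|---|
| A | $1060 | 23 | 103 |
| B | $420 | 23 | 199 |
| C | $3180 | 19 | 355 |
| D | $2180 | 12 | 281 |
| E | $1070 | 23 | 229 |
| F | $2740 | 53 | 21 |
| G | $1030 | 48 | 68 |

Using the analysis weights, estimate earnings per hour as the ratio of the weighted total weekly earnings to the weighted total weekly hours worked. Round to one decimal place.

86.4

Σ wᵢ·y = 1060×103 + 420×199 + 3180×355 + 2180×281 + 1070×229 + 2740×21 + 1030×68
  = 109180 + 83580 + 1128900 + 612580 + 245030 + 57540 + 70040 = 2306850
Σ wᵢ·x = 23×103 + 23×199 + 19×355 + 12×281 + 23×229 + 53×21 + 48×68
  = 2369 + 4577 + 6745 + 3372 + 5267 + 1113 + 3264 = 26707
Ratio = 2306850 / 26707 = 86.376231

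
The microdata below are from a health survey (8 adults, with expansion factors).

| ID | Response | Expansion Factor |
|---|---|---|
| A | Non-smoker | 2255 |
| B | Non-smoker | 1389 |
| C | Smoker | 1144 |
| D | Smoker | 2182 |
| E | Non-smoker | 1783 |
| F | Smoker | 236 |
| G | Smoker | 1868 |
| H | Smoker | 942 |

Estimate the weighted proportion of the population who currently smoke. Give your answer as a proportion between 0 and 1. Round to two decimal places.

Sum of weights for 'Smoker' = 1144 + 2182 + 236 + 1868 + 942 = 6372
Total weight = 11799
Weighted proportion = 6372 / 11799 = 0.54004577

0.54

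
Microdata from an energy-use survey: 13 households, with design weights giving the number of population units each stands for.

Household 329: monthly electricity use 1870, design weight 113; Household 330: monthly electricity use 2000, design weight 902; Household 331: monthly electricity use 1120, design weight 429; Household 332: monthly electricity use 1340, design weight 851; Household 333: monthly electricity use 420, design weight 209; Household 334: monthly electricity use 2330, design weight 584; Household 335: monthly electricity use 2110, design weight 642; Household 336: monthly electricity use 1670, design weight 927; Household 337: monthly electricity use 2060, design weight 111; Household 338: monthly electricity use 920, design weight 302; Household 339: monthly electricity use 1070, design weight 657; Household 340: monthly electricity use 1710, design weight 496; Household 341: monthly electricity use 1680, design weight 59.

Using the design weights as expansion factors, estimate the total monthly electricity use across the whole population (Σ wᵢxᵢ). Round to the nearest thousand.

Weighted total = 10144110

10144000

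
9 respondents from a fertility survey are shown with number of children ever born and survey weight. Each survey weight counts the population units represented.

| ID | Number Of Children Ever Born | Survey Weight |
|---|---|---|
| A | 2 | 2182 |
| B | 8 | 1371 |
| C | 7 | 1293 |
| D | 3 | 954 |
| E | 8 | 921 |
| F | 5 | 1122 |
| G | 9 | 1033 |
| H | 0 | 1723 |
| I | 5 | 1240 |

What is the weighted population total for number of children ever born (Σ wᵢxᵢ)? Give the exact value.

Weighted total = 2×2182 + 8×1371 + 7×1293 + 3×954 + 8×921 + 5×1122 + 9×1033 + 0×1723 + 5×1240
  = 4364 + 10968 + 9051 + 2862 + 7368 + 5610 + 9297 + 0 + 6200 = 55720

55720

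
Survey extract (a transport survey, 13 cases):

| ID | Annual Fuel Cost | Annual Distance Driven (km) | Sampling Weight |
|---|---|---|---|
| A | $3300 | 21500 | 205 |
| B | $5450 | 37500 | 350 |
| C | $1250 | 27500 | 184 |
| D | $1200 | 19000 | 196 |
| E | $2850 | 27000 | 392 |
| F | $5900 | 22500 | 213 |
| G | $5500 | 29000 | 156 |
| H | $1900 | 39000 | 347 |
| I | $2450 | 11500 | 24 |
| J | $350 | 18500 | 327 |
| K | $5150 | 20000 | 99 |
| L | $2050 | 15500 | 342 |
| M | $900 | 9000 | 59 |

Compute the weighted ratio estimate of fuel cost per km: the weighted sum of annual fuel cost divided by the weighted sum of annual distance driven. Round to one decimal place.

Σ wᵢ·y = 8377700
Σ wᵢ·x = 73887500
Ratio = 8377700 / 73887500 = 0.11338454

0.1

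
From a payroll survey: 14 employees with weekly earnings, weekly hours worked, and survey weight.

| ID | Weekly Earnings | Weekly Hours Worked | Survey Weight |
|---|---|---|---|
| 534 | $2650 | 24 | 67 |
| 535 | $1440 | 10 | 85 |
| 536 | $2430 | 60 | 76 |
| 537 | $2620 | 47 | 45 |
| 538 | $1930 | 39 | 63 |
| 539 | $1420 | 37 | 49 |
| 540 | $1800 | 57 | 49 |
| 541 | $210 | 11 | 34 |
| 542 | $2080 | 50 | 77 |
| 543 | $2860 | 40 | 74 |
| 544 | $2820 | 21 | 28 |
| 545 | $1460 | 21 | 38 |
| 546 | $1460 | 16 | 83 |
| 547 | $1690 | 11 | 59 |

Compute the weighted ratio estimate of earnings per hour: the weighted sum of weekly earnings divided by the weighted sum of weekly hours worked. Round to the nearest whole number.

Σ wᵢ·y = 1616170
Σ wᵢ·x = 26743
Ratio = 1616170 / 26743 = 60.433384

60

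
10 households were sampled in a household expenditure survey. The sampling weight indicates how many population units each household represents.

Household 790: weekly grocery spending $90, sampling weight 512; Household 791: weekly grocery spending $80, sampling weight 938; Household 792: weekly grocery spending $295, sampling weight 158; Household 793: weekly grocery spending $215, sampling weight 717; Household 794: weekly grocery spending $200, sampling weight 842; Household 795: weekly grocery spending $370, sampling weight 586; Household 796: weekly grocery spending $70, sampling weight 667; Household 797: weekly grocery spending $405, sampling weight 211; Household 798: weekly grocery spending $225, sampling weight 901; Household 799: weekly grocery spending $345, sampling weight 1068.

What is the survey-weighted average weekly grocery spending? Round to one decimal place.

213.7

Weighted sum = 90×512 + 80×938 + 295×158 + 215×717 + 200×842 + 370×586 + 70×667 + 405×211 + 225×901 + 345×1068
  = 1410435
Sum of weights = 512 + 938 + 158 + 717 + 842 + 586 + 667 + 211 + 901 + 1068 = 6600
Weighted mean = 1410435 / 6600 = 213.70227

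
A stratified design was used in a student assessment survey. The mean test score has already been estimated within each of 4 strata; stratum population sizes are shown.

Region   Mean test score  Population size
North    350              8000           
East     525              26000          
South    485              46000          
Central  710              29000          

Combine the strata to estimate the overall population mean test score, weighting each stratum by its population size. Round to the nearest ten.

540

Σ Nₕ·x̄ₕ = 350×8000 + 525×26000 + 485×46000 + 710×29000
  = 2800000 + 13650000 + 22310000 + 20590000 = 59350000
Σ Nₕ = 8000 + 26000 + 46000 + 29000 = 109000
Overall mean = 59350000 / 109000 = 544.49541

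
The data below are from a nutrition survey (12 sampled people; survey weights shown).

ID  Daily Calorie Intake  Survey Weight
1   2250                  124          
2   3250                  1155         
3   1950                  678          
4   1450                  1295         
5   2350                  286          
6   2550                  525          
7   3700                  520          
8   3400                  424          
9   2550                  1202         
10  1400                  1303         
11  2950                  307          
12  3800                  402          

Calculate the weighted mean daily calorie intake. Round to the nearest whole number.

2424

Weighted sum = 2250×124 + 3250×1155 + 1950×678 + 1450×1295 + 2350×286 + 2550×525 + 3700×520 + 3400×424 + 2550×1202 + 1400×1303 + 2950×307 + 3800×402
  = 19931600
Sum of weights = 124 + 1155 + 678 + 1295 + 286 + 525 + 520 + 424 + 1202 + 1303 + 307 + 402 = 8221
Weighted mean = 19931600 / 8221 = 2424.4739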